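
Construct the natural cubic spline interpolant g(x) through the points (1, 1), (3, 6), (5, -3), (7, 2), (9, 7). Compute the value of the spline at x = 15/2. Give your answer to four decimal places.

Let M_i = g''(x_i). Step sizes h_i = 2, 2, 2, 2; slopes of the chords Δ_i = (y_(i+1) - y_i)/h_i = 5/2, -9/2, 5/2, 5/2.
  2·M_0 + 8·M_1 + 2·M_2 = 6(Δ_1 - Δ_0) = -42
  2·M_1 + 8·M_2 + 2·M_3 = 6(Δ_2 - Δ_1) = 42
  2·M_2 + 8·M_3 + 2·M_4 = 6(Δ_3 - Δ_2) = 0
Natural end conditions: M_0 = M_4 = 0.
Solving: M_0 = 0, M_1 = -57/8, M_2 = 15/2, M_3 = -15/8, M_4 = 0.
On [7, 9], g(x) = 2 + 15/4·(x - 7) - 15/16·(x - 7)² + 5/32·(x - 7)³.
With (x - 7) = 1/2: g(15/2) = 937/256.

3.6602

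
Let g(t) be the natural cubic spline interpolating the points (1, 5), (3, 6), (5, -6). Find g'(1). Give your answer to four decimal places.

Let M_i = g''(x_i). Step sizes h_i = 2, 2; slopes of the chords Δ_i = (y_(i+1) - y_i)/h_i = 1/2, -6.
  2·M_0 + 8·M_1 + 2·M_2 = 6(Δ_1 - Δ_0) = -39
Natural end conditions: M_0 = M_2 = 0.
Solving: M_0 = 0, M_1 = -39/8, M_2 = 0.
On [1, 3], g'(t) = b_0 + 2c_0·(t - 1) + 3d_0·(t - 1)² with b_0 = Δ_0 - h_0(2M_0 + M_1)/6 = 17/8, c_0 = M_0/2 = 0, d_0 = (M_1 - M_0)/(6h_0) = -13/32. So g'(1) = 17/8.

2.1250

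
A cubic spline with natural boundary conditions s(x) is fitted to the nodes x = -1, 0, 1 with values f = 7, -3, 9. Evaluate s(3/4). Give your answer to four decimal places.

With m_i denoting the second derivative at x_i, h_i = 1, 1, and Δ_i = (y_(i+1) − y_i)/h_i = -10, 12:
  1·m_0 + 4·m_1 + 1·m_2 = 6(Δ_1 - Δ_0) = 132
Natural end conditions: m_0 = m_2 = 0.
Hence m_0 = 0, m_1 = 33, m_2 = 0.
On [0, 1], s(x) = -3 + 1·x + 33/2·x² - 11/2·x³.
With x = 3/4: s(3/4) = 603/128.

4.7109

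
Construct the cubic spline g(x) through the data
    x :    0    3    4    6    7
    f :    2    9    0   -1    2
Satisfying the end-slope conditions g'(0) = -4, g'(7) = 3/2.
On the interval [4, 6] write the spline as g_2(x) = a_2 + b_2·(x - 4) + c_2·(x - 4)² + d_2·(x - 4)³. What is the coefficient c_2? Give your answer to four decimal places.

5.3832

Put M_i = g'' at the i-th knot. Here h = (3, 1, 2, 1) and Δ = (7/3, -9, -1/2, 3), so the interior equations h_(i-1)·M_(i-1) + 2(h_(i-1)+h_i)·M_i + h_i·M_(i+1) = 6(Δ_i − Δ_(i-1)) read
  3·M_0 + 8·M_1 + 1·M_2 = 6(Δ_1 - Δ_0) = -68
  1·M_1 + 6·M_2 + 2·M_3 = 6(Δ_2 - Δ_1) = 51
  2·M_2 + 6·M_3 + 1·M_4 = 6(Δ_3 - Δ_2) = 21
Clamped end conditions give two more equations: 2h_0·M_0 + h_0·M_1 = 6(Δ_0 - g'(0)) = 38 and h_3·M_3 + 2h_3·M_4 = 6(g'(7) - Δ_3) = -9.
Solving: M_0 = 10141/732, M_1 = -1835/122, M_2 = 2627/244, M_3 = 44/61, M_4 = -593/122.
On [4, 6], with g_2(x) = a_2 + b_2·(x - 4) + c_2·(x - 4)² + d_2·(x - 4)³: c_2 = M_2/2 = 2627/488, d_2 = (M_3 - M_2)/(6h_2) = -817/976, b_2 = Δ_2 - h_2(2M_2 + M_3)/6 = -483/61.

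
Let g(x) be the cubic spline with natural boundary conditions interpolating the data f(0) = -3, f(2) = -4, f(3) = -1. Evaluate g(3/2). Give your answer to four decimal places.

-4.5156

Let σ_i = g''(x_i). Step sizes h_i = 2, 1; slopes of the chords Δ_i = (y_(i+1) - y_i)/h_i = -1/2, 3.
  2·σ_0 + 6·σ_1 + 1·σ_2 = 6(Δ_1 - Δ_0) = 21
Natural end conditions: σ_0 = σ_2 = 0.
Hence σ_0 = 0, σ_1 = 7/2, σ_2 = 0.
On [0, 2], g(x) = -3 - 5/3·x + 0·x² + 7/24·x³.
With x = 3/2: g(3/2) = -289/64.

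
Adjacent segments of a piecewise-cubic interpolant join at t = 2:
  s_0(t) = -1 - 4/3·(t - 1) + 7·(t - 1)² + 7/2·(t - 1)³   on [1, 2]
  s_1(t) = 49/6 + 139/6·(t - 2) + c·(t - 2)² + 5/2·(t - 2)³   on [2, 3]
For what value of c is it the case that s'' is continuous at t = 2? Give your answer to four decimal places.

s_0''(t) = 14 + 21·(t - 1), so s_0''(2) = 35. On the right, s_1''(2) = 2c, so c = 35/2.

17.5000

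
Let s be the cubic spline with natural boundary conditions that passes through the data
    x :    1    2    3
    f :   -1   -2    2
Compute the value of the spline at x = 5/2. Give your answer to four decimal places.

-0.4688

With σ_i denoting the second derivative at x_i, h_i = 1, 1, and Δ_i = (y_(i+1) − y_i)/h_i = -1, 4:
  1·σ_0 + 4·σ_1 + 1·σ_2 = 6(Δ_1 - Δ_0) = 30
Natural end conditions: σ_0 = σ_2 = 0.
Solving the tridiagonal system: σ_0 = 0, σ_1 = 15/2, σ_2 = 0.
On [2, 3], s(x) = -2 + 3/2·(x - 2) + 15/4·(x - 2)² - 5/4·(x - 2)³.
With (x - 2) = 1/2: s(5/2) = -15/32.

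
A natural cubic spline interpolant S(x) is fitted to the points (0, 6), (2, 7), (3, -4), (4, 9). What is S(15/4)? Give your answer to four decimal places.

Write M_i for S''(x_i). With h_i = 2, 1, 1 and divided differences Δ_i = 1/2, -11, 13, the continuity of S' gives the tridiagonal system
  2·M_0 + 6·M_1 + 1·M_2 = 6(Δ_1 - Δ_0) = -69
  1·M_1 + 4·M_2 + 1·M_3 = 6(Δ_2 - Δ_1) = 144
Natural end conditions: M_0 = M_3 = 0.
Forward elimination and back-substitution give M_0 = 0, M_1 = -420/23, M_2 = 933/23, M_3 = 0.
On [3, 4], S(x) = -4 - 12/23·(x - 3) + 933/46·(x - 3)² - 311/46·(x - 3)³.
With (x - 3) = 3/4: S(15/4) = 12263/2944.

4.1654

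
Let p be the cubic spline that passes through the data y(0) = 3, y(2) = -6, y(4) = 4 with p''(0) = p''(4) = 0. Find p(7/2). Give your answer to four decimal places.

Put M_i = p'' at the i-th knot. Here h = (2, 2) and Δ = (-9/2, 5), so the interior equations h_(i-1)·M_(i-1) + 2(h_(i-1)+h_i)·M_i + h_i·M_(i+1) = 6(Δ_i − Δ_(i-1)) read
  2·M_0 + 8·M_1 + 2·M_2 = 6(Δ_1 - Δ_0) = 57
Natural end conditions: M_0 = M_2 = 0.
Solving the tridiagonal system: M_0 = 0, M_1 = 57/8, M_2 = 0.
On [2, 4], p(x) = -6 + 1/4·(x - 2) + 57/16·(x - 2)² - 19/32·(x - 2)³.
With (x - 2) = 3/2: p(7/2) = 99/256.

0.3867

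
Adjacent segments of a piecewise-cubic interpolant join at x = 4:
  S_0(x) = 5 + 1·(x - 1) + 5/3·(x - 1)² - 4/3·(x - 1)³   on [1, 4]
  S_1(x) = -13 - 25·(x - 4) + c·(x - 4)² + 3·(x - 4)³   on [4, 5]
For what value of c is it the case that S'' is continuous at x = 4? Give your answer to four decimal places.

-10.3333

S_0''(x) = 10/3 - 8·(x - 1), so S_0''(4) = -62/3. On the right, S_1''(4) = 2c, so c = -31/3.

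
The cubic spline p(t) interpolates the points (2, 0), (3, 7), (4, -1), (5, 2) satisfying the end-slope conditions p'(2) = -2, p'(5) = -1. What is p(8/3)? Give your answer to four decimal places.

Let M_i = p''(x_i). Step sizes h_i = 1, 1, 1; slopes of the chords Δ_i = (y_(i+1) - y_i)/h_i = 7, -8, 3.
  1·M_0 + 4·M_1 + 1·M_2 = 6(Δ_1 - Δ_0) = -90
  1·M_1 + 4·M_2 + 1·M_3 = 6(Δ_2 - Δ_1) = 66
Clamped end conditions give two more equations: 2h_0·M_0 + h_0·M_1 = 6(Δ_0 - p'(2)) = 54 and h_2·M_2 + 2h_2·M_3 = 6(p'(5) - Δ_2) = -24.
Forward elimination and back-substitution give M_0 = 146/3, M_1 = -130/3, M_2 = 104/3, M_3 = -88/3.
On [2, 3], p(t) = 0 - 2·(t - 2) + 73/3·(t - 2)² - 46/3·(t - 2)³.
With (t - 2) = 2/3: p(8/3) = 400/81.

4.9383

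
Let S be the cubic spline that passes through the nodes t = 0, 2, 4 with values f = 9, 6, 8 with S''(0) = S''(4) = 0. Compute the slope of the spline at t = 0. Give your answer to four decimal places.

-2.1250

With m_i denoting the second derivative at x_i, h_i = 2, 2, and Δ_i = (y_(i+1) − y_i)/h_i = -3/2, 1:
  2·m_0 + 8·m_1 + 2·m_2 = 6(Δ_1 - Δ_0) = 15
Natural end conditions: m_0 = m_2 = 0.
Hence m_0 = 0, m_1 = 15/8, m_2 = 0.
On [0, 2], S'(t) = b_0 + 2c_0·t + 3d_0·t² with b_0 = Δ_0 - h_0(2m_0 + m_1)/6 = -17/8, c_0 = m_0/2 = 0, d_0 = (m_1 - m_0)/(6h_0) = 5/32. So S'(0) = -17/8.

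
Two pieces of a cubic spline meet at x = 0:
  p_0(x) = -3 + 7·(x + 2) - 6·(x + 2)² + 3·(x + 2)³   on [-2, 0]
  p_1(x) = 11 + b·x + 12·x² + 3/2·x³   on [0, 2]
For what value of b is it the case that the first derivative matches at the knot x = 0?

p_0'(x) = 7 - 12·(x + 2) + 9·(x + 2)², so p_0'(0) = 19. On the right, p_1'(0) = b, so b = 19.

19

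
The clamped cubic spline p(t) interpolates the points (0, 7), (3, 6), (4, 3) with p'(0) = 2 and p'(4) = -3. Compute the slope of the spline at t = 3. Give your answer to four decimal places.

-2.6250

Write m_i for p''(x_i). With h_i = 3, 1 and divided differences Δ_i = -1/3, -3, the continuity of p' gives the tridiagonal system
  3·m_0 + 8·m_1 + 1·m_2 = 6(Δ_1 - Δ_0) = -16
Clamped end conditions give two more equations: 2h_0·m_0 + h_0·m_1 = 6(Δ_0 - p'(0)) = -14 and h_1·m_1 + 2h_1·m_2 = 6(p'(4) - Δ_1) = 0.
Forward elimination and back-substitution give m_0 = -19/12, m_1 = -3/2, m_2 = 3/4.
On [3, 4], p'(t) = b_1 + 2c_1·(t - 3) + 3d_1·(t - 3)² with b_1 = Δ_1 - h_1(2m_1 + m_2)/6 = -21/8, c_1 = m_1/2 = -3/4, d_1 = (m_2 - m_1)/(6h_1) = 3/8. So p'(3) = -21/8.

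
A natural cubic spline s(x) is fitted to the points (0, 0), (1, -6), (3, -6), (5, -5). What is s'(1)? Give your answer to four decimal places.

-3.8636

Put M_i = s'' at the i-th knot. Here h = (1, 2, 2) and Δ = (-6, 0, 1/2), so the interior equations h_(i-1)·M_(i-1) + 2(h_(i-1)+h_i)·M_i + h_i·M_(i+1) = 6(Δ_i − Δ_(i-1)) read
  1·M_0 + 6·M_1 + 2·M_2 = 6(Δ_1 - Δ_0) = 36
  2·M_1 + 8·M_2 + 2·M_3 = 6(Δ_2 - Δ_1) = 3
Natural end conditions: M_0 = M_3 = 0.
Solving: M_0 = 0, M_1 = 141/22, M_2 = -27/22, M_3 = 0.
On [1, 3], s'(x) = b_1 + 2c_1·(x - 1) + 3d_1·(x - 1)² with b_1 = Δ_1 - h_1(2M_1 + M_2)/6 = -85/22, c_1 = M_1/2 = 141/44, d_1 = (M_2 - M_1)/(6h_1) = -7/11. So s'(1) = -85/22.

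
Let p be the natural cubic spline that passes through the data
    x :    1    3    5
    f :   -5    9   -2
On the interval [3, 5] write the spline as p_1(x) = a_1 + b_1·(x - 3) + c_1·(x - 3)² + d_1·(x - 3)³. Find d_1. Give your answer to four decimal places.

0.7813

Put m_i = p'' at the i-th knot. Here h = (2, 2) and Δ = (7, -11/2), so the interior equations h_(i-1)·m_(i-1) + 2(h_(i-1)+h_i)·m_i + h_i·m_(i+1) = 6(Δ_i − Δ_(i-1)) read
  2·m_0 + 8·m_1 + 2·m_2 = 6(Δ_1 - Δ_0) = -75
Natural end conditions: m_0 = m_2 = 0.
Hence m_0 = 0, m_1 = -75/8, m_2 = 0.
On [3, 5], with p_1(x) = a_1 + b_1·(x - 3) + c_1·(x - 3)² + d_1·(x - 3)³: c_1 = m_1/2 = -75/16, d_1 = (m_2 - m_1)/(6h_1) = 25/32, b_1 = Δ_1 - h_1(2m_1 + m_2)/6 = 3/4.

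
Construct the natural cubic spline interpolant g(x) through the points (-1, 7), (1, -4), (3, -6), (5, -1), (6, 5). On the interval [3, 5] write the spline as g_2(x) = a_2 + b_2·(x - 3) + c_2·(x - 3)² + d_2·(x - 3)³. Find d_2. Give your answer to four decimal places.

0.1738

Write M_i for g''(x_i). With h_i = 2, 2, 2, 1 and divided differences Δ_i = -11/2, -1, 5/2, 6, the continuity of g' gives the tridiagonal system
  2·M_0 + 8·M_1 + 2·M_2 = 6(Δ_1 - Δ_0) = 27
  2·M_1 + 8·M_2 + 2·M_3 = 6(Δ_2 - Δ_1) = 21
  2·M_2 + 6·M_3 + 1·M_4 = 6(Δ_3 - Δ_2) = 21
Natural end conditions: M_0 = M_4 = 0.
Solving the tridiagonal system: M_0 = 0, M_1 = 255/82, M_2 = 87/82, M_3 = 129/41, M_4 = 0.
On [3, 5], with g_2(x) = a_2 + b_2·(x - 3) + c_2·(x - 3)² + d_2·(x - 3)³: c_2 = M_2/2 = 87/164, d_2 = (M_3 - M_2)/(6h_2) = 57/328, b_2 = Δ_2 - h_2(2M_2 + M_3)/6 = 61/82.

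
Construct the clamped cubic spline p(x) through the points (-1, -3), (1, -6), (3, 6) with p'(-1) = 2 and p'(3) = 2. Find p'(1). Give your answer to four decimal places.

Put M_i = p'' at the i-th knot. Here h = (2, 2) and Δ = (-3/2, 6), so the interior equations h_(i-1)·M_(i-1) + 2(h_(i-1)+h_i)·M_i + h_i·M_(i+1) = 6(Δ_i − Δ_(i-1)) read
  2·M_0 + 8·M_1 + 2·M_2 = 6(Δ_1 - Δ_0) = 45
Clamped end conditions give two more equations: 2h_0·M_0 + h_0·M_1 = 6(Δ_0 - p'(-1)) = -21 and h_1·M_1 + 2h_1·M_2 = 6(p'(3) - Δ_1) = -24.
Solving the tridiagonal system: M_0 = -87/8, M_1 = 45/4, M_2 = -93/8.
On [1, 3], p'(x) = b_1 + 2c_1·(x - 1) + 3d_1·(x - 1)² with b_1 = Δ_1 - h_1(2M_1 + M_2)/6 = 19/8, c_1 = M_1/2 = 45/8, d_1 = (M_2 - M_1)/(6h_1) = -61/32. So p'(1) = 19/8.

2.3750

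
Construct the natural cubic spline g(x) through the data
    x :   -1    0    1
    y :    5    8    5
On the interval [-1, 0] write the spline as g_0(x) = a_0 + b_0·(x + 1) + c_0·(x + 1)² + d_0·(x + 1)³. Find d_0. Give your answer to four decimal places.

With M_i denoting the second derivative at x_i, h_i = 1, 1, and Δ_i = (y_(i+1) − y_i)/h_i = 3, -3:
  1·M_0 + 4·M_1 + 1·M_2 = 6(Δ_1 - Δ_0) = -36
Natural end conditions: M_0 = M_2 = 0.
Hence M_0 = 0, M_1 = -9, M_2 = 0.
On [-1, 0], with g_0(x) = a_0 + b_0·(x + 1) + c_0·(x + 1)² + d_0·(x + 1)³: c_0 = M_0/2 = 0, d_0 = (M_1 - M_0)/(6h_0) = -3/2, b_0 = Δ_0 - h_0(2M_0 + M_1)/6 = 9/2.

-1.5000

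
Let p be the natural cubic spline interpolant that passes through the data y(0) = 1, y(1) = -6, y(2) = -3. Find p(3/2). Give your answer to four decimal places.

Let M_i = p''(x_i). Step sizes h_i = 1, 1; slopes of the chords Δ_i = (y_(i+1) - y_i)/h_i = -7, 3.
  1·M_0 + 4·M_1 + 1·M_2 = 6(Δ_1 - Δ_0) = 60
Natural end conditions: M_0 = M_2 = 0.
Solving: M_0 = 0, M_1 = 15, M_2 = 0.
On [1, 2], p(x) = -6 - 2·(x - 1) + 15/2·(x - 1)² - 5/2·(x - 1)³.
With (x - 1) = 1/2: p(3/2) = -87/16.

-5.4375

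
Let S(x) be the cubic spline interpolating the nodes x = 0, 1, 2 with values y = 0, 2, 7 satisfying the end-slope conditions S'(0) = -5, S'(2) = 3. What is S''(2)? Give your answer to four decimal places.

-6.5000

Write m_i for S''(x_i). With h_i = 1, 1 and divided differences Δ_i = 2, 5, the continuity of S' gives the tridiagonal system
  1·m_0 + 4·m_1 + 1·m_2 = 6(Δ_1 - Δ_0) = 18
Clamped end conditions give two more equations: 2h_0·m_0 + h_0·m_1 = 6(Δ_0 - S'(0)) = 42 and h_1·m_1 + 2h_1·m_2 = 6(S'(2) - Δ_1) = -12.
Solving the tridiagonal system: m_0 = 41/2, m_1 = 1, m_2 = -13/2.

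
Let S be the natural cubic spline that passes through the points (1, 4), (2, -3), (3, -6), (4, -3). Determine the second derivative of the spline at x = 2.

Put σ_i = S'' at the i-th knot. Here h = (1, 1, 1) and Δ = (-7, -3, 3), so the interior equations h_(i-1)·σ_(i-1) + 2(h_(i-1)+h_i)·σ_i + h_i·σ_(i+1) = 6(Δ_i − Δ_(i-1)) read
  1·σ_0 + 4·σ_1 + 1·σ_2 = 6(Δ_1 - Δ_0) = 24
  1·σ_1 + 4·σ_2 + 1·σ_3 = 6(Δ_2 - Δ_1) = 36
Natural end conditions: σ_0 = σ_3 = 0.
Hence σ_0 = 0, σ_1 = 4, σ_2 = 8, σ_3 = 0.

4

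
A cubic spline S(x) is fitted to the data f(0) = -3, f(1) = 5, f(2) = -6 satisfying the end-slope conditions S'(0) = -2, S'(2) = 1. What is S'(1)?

-2

Put m_i = S'' at the i-th knot. Here h = (1, 1) and Δ = (8, -11), so the interior equations h_(i-1)·m_(i-1) + 2(h_(i-1)+h_i)·m_i + h_i·m_(i+1) = 6(Δ_i − Δ_(i-1)) read
  1·m_0 + 4·m_1 + 1·m_2 = 6(Δ_1 - Δ_0) = -114
Clamped end conditions give two more equations: 2h_0·m_0 + h_0·m_1 = 6(Δ_0 - S'(0)) = 60 and h_1·m_1 + 2h_1·m_2 = 6(S'(2) - Δ_1) = 72.
Forward elimination and back-substitution give m_0 = 60, m_1 = -60, m_2 = 66.
On [1, 2], S'(x) = b_1 + 2c_1·(x - 1) + 3d_1·(x - 1)² with b_1 = Δ_1 - h_1(2m_1 + m_2)/6 = -2, c_1 = m_1/2 = -30, d_1 = (m_2 - m_1)/(6h_1) = 21. So S'(1) = -2.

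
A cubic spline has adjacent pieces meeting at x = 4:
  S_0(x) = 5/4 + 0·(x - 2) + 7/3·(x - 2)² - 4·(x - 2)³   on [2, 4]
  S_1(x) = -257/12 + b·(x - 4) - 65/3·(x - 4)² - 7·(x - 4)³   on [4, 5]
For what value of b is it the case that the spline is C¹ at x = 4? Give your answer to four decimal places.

-38.6667

S_0'(x) = 0 + 14/3·(x - 2) - 12·(x - 2)², so S_0'(4) = -116/3. On the right, S_1'(4) = b, so b = -116/3.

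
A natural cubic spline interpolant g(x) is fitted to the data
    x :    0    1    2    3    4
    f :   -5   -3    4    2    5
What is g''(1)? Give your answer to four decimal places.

12.4286

Put M_i = g'' at the i-th knot. Here h = (1, 1, 1, 1) and Δ = (2, 7, -2, 3), so the interior equations h_(i-1)·M_(i-1) + 2(h_(i-1)+h_i)·M_i + h_i·M_(i+1) = 6(Δ_i − Δ_(i-1)) read
  1·M_0 + 4·M_1 + 1·M_2 = 6(Δ_1 - Δ_0) = 30
  1·M_1 + 4·M_2 + 1·M_3 = 6(Δ_2 - Δ_1) = -54
  1·M_2 + 4·M_3 + 1·M_4 = 6(Δ_3 - Δ_2) = 30
Natural end conditions: M_0 = M_4 = 0.
Forward elimination and back-substitution give M_0 = 0, M_1 = 87/7, M_2 = -138/7, M_3 = 87/7, M_4 = 0.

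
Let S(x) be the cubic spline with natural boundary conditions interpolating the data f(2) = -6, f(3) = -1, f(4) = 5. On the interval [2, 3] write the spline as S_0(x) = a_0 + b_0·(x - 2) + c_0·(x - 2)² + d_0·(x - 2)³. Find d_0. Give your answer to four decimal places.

0.2500

Let m_i = S''(x_i). Step sizes h_i = 1, 1; slopes of the chords Δ_i = (y_(i+1) - y_i)/h_i = 5, 6.
  1·m_0 + 4·m_1 + 1·m_2 = 6(Δ_1 - Δ_0) = 6
Natural end conditions: m_0 = m_2 = 0.
Solving the tridiagonal system: m_0 = 0, m_1 = 3/2, m_2 = 0.
On [2, 3], with S_0(x) = a_0 + b_0·(x - 2) + c_0·(x - 2)² + d_0·(x - 2)³: c_0 = m_0/2 = 0, d_0 = (m_1 - m_0)/(6h_0) = 1/4, b_0 = Δ_0 - h_0(2m_0 + m_1)/6 = 19/4.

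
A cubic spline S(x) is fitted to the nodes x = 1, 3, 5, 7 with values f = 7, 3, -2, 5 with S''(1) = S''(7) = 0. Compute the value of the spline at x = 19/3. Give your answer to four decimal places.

1.6988

Let M_i = S''(x_i). Step sizes h_i = 2, 2, 2; slopes of the chords Δ_i = (y_(i+1) - y_i)/h_i = -2, -5/2, 7/2.
  2·M_0 + 8·M_1 + 2·M_2 = 6(Δ_1 - Δ_0) = -3
  2·M_1 + 8·M_2 + 2·M_3 = 6(Δ_2 - Δ_1) = 36
Natural end conditions: M_0 = M_3 = 0.
Solving the tridiagonal system: M_0 = 0, M_1 = -8/5, M_2 = 49/10, M_3 = 0.
On [5, 7], S(x) = -2 + 7/30·(x - 5) + 49/20·(x - 5)² - 49/120·(x - 5)³.
With (x - 5) = 4/3: S(19/3) = 688/405.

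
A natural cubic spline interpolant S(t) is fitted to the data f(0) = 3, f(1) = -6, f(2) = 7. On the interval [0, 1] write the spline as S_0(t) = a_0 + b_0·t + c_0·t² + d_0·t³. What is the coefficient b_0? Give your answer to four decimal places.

With M_i denoting the second derivative at x_i, h_i = 1, 1, and Δ_i = (y_(i+1) − y_i)/h_i = -9, 13:
  1·M_0 + 4·M_1 + 1·M_2 = 6(Δ_1 - Δ_0) = 132
Natural end conditions: M_0 = M_2 = 0.
Forward elimination and back-substitution give M_0 = 0, M_1 = 33, M_2 = 0.
On [0, 1], with S_0(t) = a_0 + b_0·t + c_0·t² + d_0·t³: c_0 = M_0/2 = 0, d_0 = (M_1 - M_0)/(6h_0) = 11/2, b_0 = Δ_0 - h_0(2M_0 + M_1)/6 = -29/2.

-14.5000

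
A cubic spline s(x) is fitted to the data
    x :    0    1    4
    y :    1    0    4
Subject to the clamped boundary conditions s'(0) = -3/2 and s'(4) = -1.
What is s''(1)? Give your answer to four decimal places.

3.2500

Put M_i = s'' at the i-th knot. Here h = (1, 3) and Δ = (-1, 4/3), so the interior equations h_(i-1)·M_(i-1) + 2(h_(i-1)+h_i)·M_i + h_i·M_(i+1) = 6(Δ_i − Δ_(i-1)) read
  1·M_0 + 8·M_1 + 3·M_2 = 6(Δ_1 - Δ_0) = 14
Clamped end conditions give two more equations: 2h_0·M_0 + h_0·M_1 = 6(Δ_0 - s'(0)) = 3 and h_1·M_1 + 2h_1·M_2 = 6(s'(4) - Δ_1) = -14.
Solving: M_0 = -1/8, M_1 = 13/4, M_2 = -95/24.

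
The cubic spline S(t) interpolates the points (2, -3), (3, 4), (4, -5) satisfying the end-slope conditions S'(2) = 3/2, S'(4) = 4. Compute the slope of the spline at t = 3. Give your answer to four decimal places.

With M_i denoting the second derivative at x_i, h_i = 1, 1, and Δ_i = (y_(i+1) − y_i)/h_i = 7, -9:
  1·M_0 + 4·M_1 + 1·M_2 = 6(Δ_1 - Δ_0) = -96
Clamped end conditions give two more equations: 2h_0·M_0 + h_0·M_1 = 6(Δ_0 - S'(2)) = 33 and h_1·M_1 + 2h_1·M_2 = 6(S'(4) - Δ_1) = 78.
Hence M_0 = 167/4, M_1 = -101/2, M_2 = 257/4.
On [3, 4], S'(t) = b_1 + 2c_1·(t - 3) + 3d_1·(t - 3)² with b_1 = Δ_1 - h_1(2M_1 + M_2)/6 = -23/8, c_1 = M_1/2 = -101/4, d_1 = (M_2 - M_1)/(6h_1) = 153/8. So S'(3) = -23/8.

-2.8750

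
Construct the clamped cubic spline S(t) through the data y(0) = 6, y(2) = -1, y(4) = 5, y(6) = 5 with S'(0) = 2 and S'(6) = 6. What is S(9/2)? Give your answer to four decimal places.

With M_i denoting the second derivative at x_i, h_i = 2, 2, 2, and Δ_i = (y_(i+1) − y_i)/h_i = -7/2, 3, 0:
  2·M_0 + 8·M_1 + 2·M_2 = 6(Δ_1 - Δ_0) = 39
  2·M_1 + 8·M_2 + 2·M_3 = 6(Δ_2 - Δ_1) = -18
Clamped end conditions give two more equations: 2h_0·M_0 + h_0·M_1 = 6(Δ_0 - S'(0)) = -33 and h_2·M_2 + 2h_2·M_3 = 6(S'(6) - Δ_2) = 36.
Solving the tridiagonal system: M_0 = -401/30, M_1 = 307/30, M_2 = -121/15, M_3 = 391/30.
On [4, 6], S(t) = 5 + 31/30·(t - 4) - 121/30·(t - 4)² + 211/120·(t - 4)³.
With (t - 4) = 1/2: S(9/2) = 1513/320.

4.7281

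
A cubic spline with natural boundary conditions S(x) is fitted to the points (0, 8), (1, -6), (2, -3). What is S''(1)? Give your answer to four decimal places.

Put m_i = S'' at the i-th knot. Here h = (1, 1) and Δ = (-14, 3), so the interior equations h_(i-1)·m_(i-1) + 2(h_(i-1)+h_i)·m_i + h_i·m_(i+1) = 6(Δ_i − Δ_(i-1)) read
  1·m_0 + 4·m_1 + 1·m_2 = 6(Δ_1 - Δ_0) = 102
Natural end conditions: m_0 = m_2 = 0.
Forward elimination and back-substitution give m_0 = 0, m_1 = 51/2, m_2 = 0.

25.5000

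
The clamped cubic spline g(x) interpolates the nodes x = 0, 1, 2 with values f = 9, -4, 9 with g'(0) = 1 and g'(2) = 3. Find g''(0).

With M_i denoting the second derivative at x_i, h_i = 1, 1, and Δ_i = (y_(i+1) − y_i)/h_i = -13, 13:
  1·M_0 + 4·M_1 + 1·M_2 = 6(Δ_1 - Δ_0) = 156
Clamped end conditions give two more equations: 2h_0·M_0 + h_0·M_1 = 6(Δ_0 - g'(0)) = -84 and h_1·M_1 + 2h_1·M_2 = 6(g'(2) - Δ_1) = -60.
Solving the tridiagonal system: M_0 = -80, M_1 = 76, M_2 = -68.

-80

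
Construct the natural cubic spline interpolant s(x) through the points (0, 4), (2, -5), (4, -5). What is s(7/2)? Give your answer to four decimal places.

With σ_i denoting the second derivative at x_i, h_i = 2, 2, and Δ_i = (y_(i+1) − y_i)/h_i = -9/2, 0:
  2·σ_0 + 8·σ_1 + 2·σ_2 = 6(Δ_1 - Δ_0) = 27
Natural end conditions: σ_0 = σ_2 = 0.
Solving: σ_0 = 0, σ_1 = 27/8, σ_2 = 0.
On [2, 4], s(x) = -5 - 9/4·(x - 2) + 27/16·(x - 2)² - 9/32·(x - 2)³.
With (x - 2) = 3/2: s(7/2) = -1415/256.

-5.5273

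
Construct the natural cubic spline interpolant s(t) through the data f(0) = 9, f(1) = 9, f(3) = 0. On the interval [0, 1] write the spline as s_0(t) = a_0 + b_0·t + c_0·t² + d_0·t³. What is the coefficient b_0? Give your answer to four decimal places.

0.7500

Let σ_i = s''(x_i). Step sizes h_i = 1, 2; slopes of the chords Δ_i = (y_(i+1) - y_i)/h_i = 0, -9/2.
  1·σ_0 + 6·σ_1 + 2·σ_2 = 6(Δ_1 - Δ_0) = -27
Natural end conditions: σ_0 = σ_2 = 0.
Solving the tridiagonal system: σ_0 = 0, σ_1 = -9/2, σ_2 = 0.
On [0, 1], with s_0(t) = a_0 + b_0·t + c_0·t² + d_0·t³: c_0 = σ_0/2 = 0, d_0 = (σ_1 - σ_0)/(6h_0) = -3/4, b_0 = Δ_0 - h_0(2σ_0 + σ_1)/6 = 3/4.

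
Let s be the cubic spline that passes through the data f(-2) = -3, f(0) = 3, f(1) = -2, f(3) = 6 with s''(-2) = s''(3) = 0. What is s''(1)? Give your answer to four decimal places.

10.6286

With σ_i denoting the second derivative at x_i, h_i = 2, 1, 2, and Δ_i = (y_(i+1) − y_i)/h_i = 3, -5, 4:
  2·σ_0 + 6·σ_1 + 1·σ_2 = 6(Δ_1 - Δ_0) = -48
  1·σ_1 + 6·σ_2 + 2·σ_3 = 6(Δ_2 - Δ_1) = 54
Natural end conditions: σ_0 = σ_3 = 0.
Solving the tridiagonal system: σ_0 = 0, σ_1 = -342/35, σ_2 = 372/35, σ_3 = 0.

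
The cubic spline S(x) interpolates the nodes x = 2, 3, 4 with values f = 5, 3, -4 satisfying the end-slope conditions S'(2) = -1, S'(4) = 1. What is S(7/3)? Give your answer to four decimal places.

Write σ_i for S''(x_i). With h_i = 1, 1 and divided differences Δ_i = -2, -7, the continuity of S' gives the tridiagonal system
  1·σ_0 + 4·σ_1 + 1·σ_2 = 6(Δ_1 - Δ_0) = -30
Clamped end conditions give two more equations: 2h_0·σ_0 + h_0·σ_1 = 6(Δ_0 - S'(2)) = -6 and h_1·σ_1 + 2h_1·σ_2 = 6(S'(4) - Δ_1) = 48.
Solving the tridiagonal system: σ_0 = 11/2, σ_1 = -17, σ_2 = 65/2.
On [2, 3], S(x) = 5 - 1·(x - 2) + 11/4·(x - 2)² - 15/4·(x - 2)³.
With (x - 2) = 1/3: S(7/3) = 29/6.

4.8333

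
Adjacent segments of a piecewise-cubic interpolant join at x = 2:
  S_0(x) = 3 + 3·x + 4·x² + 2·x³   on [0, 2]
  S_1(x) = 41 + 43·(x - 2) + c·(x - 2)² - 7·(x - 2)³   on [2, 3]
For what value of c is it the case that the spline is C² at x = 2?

S_0''(x) = 8 + 12·x, so S_0''(2) = 32. On the right, S_1''(2) = 2c, so c = 16.

16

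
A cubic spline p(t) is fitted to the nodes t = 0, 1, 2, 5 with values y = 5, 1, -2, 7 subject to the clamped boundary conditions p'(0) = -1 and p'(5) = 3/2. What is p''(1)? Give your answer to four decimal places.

Let σ_i = p''(x_i). Step sizes h_i = 1, 1, 3; slopes of the chords Δ_i = (y_(i+1) - y_i)/h_i = -4, -3, 3.
  1·σ_0 + 4·σ_1 + 1·σ_2 = 6(Δ_1 - Δ_0) = 6
  1·σ_1 + 8·σ_2 + 3·σ_3 = 6(Δ_2 - Δ_1) = 36
Clamped end conditions give two more equations: 2h_0·σ_0 + h_0·σ_1 = 6(Δ_0 - p'(0)) = -18 and h_2·σ_2 + 2h_2·σ_3 = 6(p'(5) - Δ_2) = -9.
Forward elimination and back-substitution give σ_0 = -299/29, σ_1 = 76/29, σ_2 = 169/29, σ_3 = -128/29.

2.6207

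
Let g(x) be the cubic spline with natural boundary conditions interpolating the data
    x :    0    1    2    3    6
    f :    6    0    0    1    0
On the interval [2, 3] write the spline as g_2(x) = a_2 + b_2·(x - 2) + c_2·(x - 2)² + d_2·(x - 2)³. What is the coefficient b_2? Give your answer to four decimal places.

Write M_i for g''(x_i). With h_i = 1, 1, 1, 3 and divided differences Δ_i = -6, 0, 1, -1/3, the continuity of g' gives the tridiagonal system
  1·M_0 + 4·M_1 + 1·M_2 = 6(Δ_1 - Δ_0) = 36
  1·M_1 + 4·M_2 + 1·M_3 = 6(Δ_2 - Δ_1) = 6
  1·M_2 + 8·M_3 + 3·M_4 = 6(Δ_3 - Δ_2) = -8
Natural end conditions: M_0 = M_4 = 0.
Solving the tridiagonal system: M_0 = 0, M_1 = 265/29, M_2 = -16/29, M_3 = -27/29, M_4 = 0.
On [2, 3], with g_2(x) = a_2 + b_2·(x - 2) + c_2·(x - 2)² + d_2·(x - 2)³: c_2 = M_2/2 = -8/29, d_2 = (M_3 - M_2)/(6h_2) = -11/174, b_2 = Δ_2 - h_2(2M_2 + M_3)/6 = 233/174.

1.3391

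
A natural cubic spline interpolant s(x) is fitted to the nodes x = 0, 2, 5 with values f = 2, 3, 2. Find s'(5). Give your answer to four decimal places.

-0.5833

Let σ_i = s''(x_i). Step sizes h_i = 2, 3; slopes of the chords Δ_i = (y_(i+1) - y_i)/h_i = 1/2, -1/3.
  2·σ_0 + 10·σ_1 + 3·σ_2 = 6(Δ_1 - Δ_0) = -5
Natural end conditions: σ_0 = σ_2 = 0.
Solving: σ_0 = 0, σ_1 = -1/2, σ_2 = 0.
On [2, 5], s'(x) = b_1 + 2c_1·(x - 2) + 3d_1·(x - 2)² with b_1 = Δ_1 - h_1(2σ_1 + σ_2)/6 = 1/6, c_1 = σ_1/2 = -1/4, d_1 = (σ_2 - σ_1)/(6h_1) = 1/36. So s'(5) = -7/12.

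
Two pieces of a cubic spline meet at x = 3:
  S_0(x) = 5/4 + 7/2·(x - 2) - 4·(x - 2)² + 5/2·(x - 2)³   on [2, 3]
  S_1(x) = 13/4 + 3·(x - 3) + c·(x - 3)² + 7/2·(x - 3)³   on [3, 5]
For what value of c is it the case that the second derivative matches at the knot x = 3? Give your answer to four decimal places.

S_0''(x) = -8 + 15·(x - 2), so S_0''(3) = 7. On the right, S_1''(3) = 2c, so c = 7/2.

3.5000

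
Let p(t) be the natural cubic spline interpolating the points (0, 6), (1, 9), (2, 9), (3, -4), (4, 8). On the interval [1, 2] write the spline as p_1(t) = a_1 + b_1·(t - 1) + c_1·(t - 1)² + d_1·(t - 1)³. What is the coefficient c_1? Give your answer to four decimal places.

1.7143

With M_i denoting the second derivative at x_i, h_i = 1, 1, 1, 1, and Δ_i = (y_(i+1) − y_i)/h_i = 3, 0, -13, 12:
  1·M_0 + 4·M_1 + 1·M_2 = 6(Δ_1 - Δ_0) = -18
  1·M_1 + 4·M_2 + 1·M_3 = 6(Δ_2 - Δ_1) = -78
  1·M_2 + 4·M_3 + 1·M_4 = 6(Δ_3 - Δ_2) = 150
Natural end conditions: M_0 = M_4 = 0.
Solving: M_0 = 0, M_1 = 24/7, M_2 = -222/7, M_3 = 318/7, M_4 = 0.
On [1, 2], with p_1(t) = a_1 + b_1·(t - 1) + c_1·(t - 1)² + d_1·(t - 1)³: c_1 = M_1/2 = 12/7, d_1 = (M_2 - M_1)/(6h_1) = -41/7, b_1 = Δ_1 - h_1(2M_1 + M_2)/6 = 29/7.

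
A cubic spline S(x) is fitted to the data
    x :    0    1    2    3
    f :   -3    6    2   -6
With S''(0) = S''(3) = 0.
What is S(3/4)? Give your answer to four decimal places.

With σ_i denoting the second derivative at x_i, h_i = 1, 1, 1, and Δ_i = (y_(i+1) − y_i)/h_i = 9, -4, -8:
  1·σ_0 + 4·σ_1 + 1·σ_2 = 6(Δ_1 - Δ_0) = -78
  1·σ_1 + 4·σ_2 + 1·σ_3 = 6(Δ_2 - Δ_1) = -24
Natural end conditions: σ_0 = σ_3 = 0.
Forward elimination and back-substitution give σ_0 = 0, σ_1 = -96/5, σ_2 = -6/5, σ_3 = 0.
On [0, 1], S(x) = -3 + 61/5·x + 0·x² - 16/5·x³.
With x = 3/4: S(3/4) = 24/5.

4.8000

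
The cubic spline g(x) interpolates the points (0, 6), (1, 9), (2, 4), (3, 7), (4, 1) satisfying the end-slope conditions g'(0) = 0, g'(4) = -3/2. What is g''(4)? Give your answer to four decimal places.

26.6250

Write m_i for g''(x_i). With h_i = 1, 1, 1, 1 and divided differences Δ_i = 3, -5, 3, -6, the continuity of g' gives the tridiagonal system
  1·m_0 + 4·m_1 + 1·m_2 = 6(Δ_1 - Δ_0) = -48
  1·m_1 + 4·m_2 + 1·m_3 = 6(Δ_2 - Δ_1) = 48
  1·m_2 + 4·m_3 + 1·m_4 = 6(Δ_3 - Δ_2) = -54
Clamped end conditions give two more equations: 2h_0·m_0 + h_0·m_1 = 6(Δ_0 - g'(0)) = 18 and h_3·m_3 + 2h_3·m_4 = 6(g'(4) - Δ_3) = 27.
Forward elimination and back-substitution give m_0 = 165/8, m_1 = -93/4, m_2 = 195/8, m_3 = -105/4, m_4 = 213/8.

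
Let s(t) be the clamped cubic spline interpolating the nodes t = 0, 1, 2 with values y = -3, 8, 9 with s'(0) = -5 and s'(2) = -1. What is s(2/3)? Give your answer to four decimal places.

Put M_i = s'' at the i-th knot. Here h = (1, 1) and Δ = (11, 1), so the interior equations h_(i-1)·M_(i-1) + 2(h_(i-1)+h_i)·M_i + h_i·M_(i+1) = 6(Δ_i − Δ_(i-1)) read
  1·M_0 + 4·M_1 + 1·M_2 = 6(Δ_1 - Δ_0) = -60
Clamped end conditions give two more equations: 2h_0·M_0 + h_0·M_1 = 6(Δ_0 - s'(0)) = 96 and h_1·M_1 + 2h_1·M_2 = 6(s'(2) - Δ_1) = -12.
Solving the tridiagonal system: M_0 = 65, M_1 = -34, M_2 = 11.
On [0, 1], s(t) = -3 - 5·t + 65/2·t² - 33/2·t³.
With t = 2/3: s(2/3) = 29/9.

3.2222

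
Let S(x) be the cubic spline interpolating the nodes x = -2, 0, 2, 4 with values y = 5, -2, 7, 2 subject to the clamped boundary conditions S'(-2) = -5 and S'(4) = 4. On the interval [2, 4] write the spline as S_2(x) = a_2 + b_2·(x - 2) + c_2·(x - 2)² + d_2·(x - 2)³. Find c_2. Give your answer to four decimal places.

With m_i denoting the second derivative at x_i, h_i = 2, 2, 2, and Δ_i = (y_(i+1) − y_i)/h_i = -7/2, 9/2, -5/2:
  2·m_0 + 8·m_1 + 2·m_2 = 6(Δ_1 - Δ_0) = 48
  2·m_1 + 8·m_2 + 2·m_3 = 6(Δ_2 - Δ_1) = -42
Clamped end conditions give two more equations: 2h_0·m_0 + h_0·m_1 = 6(Δ_0 - S'(-2)) = 9 and h_2·m_2 + 2h_2·m_3 = 6(S'(4) - Δ_2) = 39.
Hence m_0 = -5/2, m_1 = 19/2, m_2 = -23/2, m_3 = 31/2.
On [2, 4], with S_2(x) = a_2 + b_2·(x - 2) + c_2·(x - 2)² + d_2·(x - 2)³: c_2 = m_2/2 = -23/4, d_2 = (m_3 - m_2)/(6h_2) = 9/4, b_2 = Δ_2 - h_2(2m_2 + m_3)/6 = 0.

-5.7500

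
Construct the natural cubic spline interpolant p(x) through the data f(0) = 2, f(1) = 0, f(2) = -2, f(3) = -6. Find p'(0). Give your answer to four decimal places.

-2.1333

Put M_i = p'' at the i-th knot. Here h = (1, 1, 1) and Δ = (-2, -2, -4), so the interior equations h_(i-1)·M_(i-1) + 2(h_(i-1)+h_i)·M_i + h_i·M_(i+1) = 6(Δ_i − Δ_(i-1)) read
  1·M_0 + 4·M_1 + 1·M_2 = 6(Δ_1 - Δ_0) = 0
  1·M_1 + 4·M_2 + 1·M_3 = 6(Δ_2 - Δ_1) = -12
Natural end conditions: M_0 = M_3 = 0.
Hence M_0 = 0, M_1 = 4/5, M_2 = -16/5, M_3 = 0.
On [0, 1], p'(x) = b_0 + 2c_0·x + 3d_0·x² with b_0 = Δ_0 - h_0(2M_0 + M_1)/6 = -32/15, c_0 = M_0/2 = 0, d_0 = (M_1 - M_0)/(6h_0) = 2/15. So p'(0) = -32/15.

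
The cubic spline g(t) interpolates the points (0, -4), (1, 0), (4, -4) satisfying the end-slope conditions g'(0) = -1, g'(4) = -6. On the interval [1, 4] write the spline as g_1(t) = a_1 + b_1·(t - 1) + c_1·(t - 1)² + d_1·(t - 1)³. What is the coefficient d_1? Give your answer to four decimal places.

0.1991

Let m_i = g''(x_i). Step sizes h_i = 1, 3; slopes of the chords Δ_i = (y_(i+1) - y_i)/h_i = 4, -4/3.
  1·m_0 + 8·m_1 + 3·m_2 = 6(Δ_1 - Δ_0) = -32
Clamped end conditions give two more equations: 2h_0·m_0 + h_0·m_1 = 6(Δ_0 - g'(0)) = 30 and h_1·m_1 + 2h_1·m_2 = 6(g'(4) - Δ_1) = -28.
Solving: m_0 = 71/4, m_1 = -11/2, m_2 = -23/12.
On [1, 4], with g_1(t) = a_1 + b_1·(t - 1) + c_1·(t - 1)² + d_1·(t - 1)³: c_1 = m_1/2 = -11/4, d_1 = (m_2 - m_1)/(6h_1) = 43/216, b_1 = Δ_1 - h_1(2m_1 + m_2)/6 = 41/8.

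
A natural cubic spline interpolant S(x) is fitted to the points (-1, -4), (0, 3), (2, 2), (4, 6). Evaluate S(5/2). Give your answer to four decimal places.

2.1051

Put σ_i = S'' at the i-th knot. Here h = (1, 2, 2) and Δ = (7, -1/2, 2), so the interior equations h_(i-1)·σ_(i-1) + 2(h_(i-1)+h_i)·σ_i + h_i·σ_(i+1) = 6(Δ_i − Δ_(i-1)) read
  1·σ_0 + 6·σ_1 + 2·σ_2 = 6(Δ_1 - Δ_0) = -45
  2·σ_1 + 8·σ_2 + 2·σ_3 = 6(Δ_2 - Δ_1) = 15
Natural end conditions: σ_0 = σ_3 = 0.
Forward elimination and back-substitution give σ_0 = 0, σ_1 = -195/22, σ_2 = 45/11, σ_3 = 0.
On [2, 4], S(x) = 2 - 8/11·(x - 2) + 45/22·(x - 2)² - 15/44·(x - 2)³.
With (x - 2) = 1/2: S(5/2) = 741/352.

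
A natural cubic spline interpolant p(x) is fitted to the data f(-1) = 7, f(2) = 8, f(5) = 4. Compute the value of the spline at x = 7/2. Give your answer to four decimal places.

Let m_i = p''(x_i). Step sizes h_i = 3, 3; slopes of the chords Δ_i = (y_(i+1) - y_i)/h_i = 1/3, -4/3.
  3·m_0 + 12·m_1 + 3·m_2 = 6(Δ_1 - Δ_0) = -10
Natural end conditions: m_0 = m_2 = 0.
Hence m_0 = 0, m_1 = -5/6, m_2 = 0.
On [2, 5], p(x) = 8 - 1/2·(x - 2) - 5/12·(x - 2)² + 5/108·(x - 2)³.
With (x - 2) = 3/2: p(7/2) = 207/32.

6.4688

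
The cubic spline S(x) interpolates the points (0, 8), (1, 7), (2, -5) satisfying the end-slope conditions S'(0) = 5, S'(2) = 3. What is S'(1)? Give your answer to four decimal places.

Write M_i for S''(x_i). With h_i = 1, 1 and divided differences Δ_i = -1, -12, the continuity of S' gives the tridiagonal system
  1·M_0 + 4·M_1 + 1·M_2 = 6(Δ_1 - Δ_0) = -66
Clamped end conditions give two more equations: 2h_0·M_0 + h_0·M_1 = 6(Δ_0 - S'(0)) = -36 and h_1·M_1 + 2h_1·M_2 = 6(S'(2) - Δ_1) = 90.
Solving the tridiagonal system: M_0 = -5/2, M_1 = -31, M_2 = 121/2.
On [1, 2], S'(x) = b_1 + 2c_1·(x - 1) + 3d_1·(x - 1)² with b_1 = Δ_1 - h_1(2M_1 + M_2)/6 = -47/4, c_1 = M_1/2 = -31/2, d_1 = (M_2 - M_1)/(6h_1) = 61/4. So S'(1) = -47/4.

-11.7500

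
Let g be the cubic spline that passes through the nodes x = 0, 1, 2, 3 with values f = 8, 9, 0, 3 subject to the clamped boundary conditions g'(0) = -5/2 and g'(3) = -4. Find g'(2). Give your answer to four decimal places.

With M_i denoting the second derivative at x_i, h_i = 1, 1, 1, and Δ_i = (y_(i+1) − y_i)/h_i = 1, -9, 3:
  1·M_0 + 4·M_1 + 1·M_2 = 6(Δ_1 - Δ_0) = -60
  1·M_1 + 4·M_2 + 1·M_3 = 6(Δ_2 - Δ_1) = 72
Clamped end conditions give two more equations: 2h_0·M_0 + h_0·M_1 = 6(Δ_0 - g'(0)) = 21 and h_2·M_2 + 2h_2·M_3 = 6(g'(3) - Δ_2) = -42.
Solving the tridiagonal system: M_0 = 128/5, M_1 = -151/5, M_2 = 176/5, M_3 = -193/5.
On [2, 3], g'(x) = b_2 + 2c_2·(x - 2) + 3d_2·(x - 2)² with b_2 = Δ_2 - h_2(2M_2 + M_3)/6 = -23/10, c_2 = M_2/2 = 88/5, d_2 = (M_3 - M_2)/(6h_2) = -123/10. So g'(2) = -23/10.

-2.3000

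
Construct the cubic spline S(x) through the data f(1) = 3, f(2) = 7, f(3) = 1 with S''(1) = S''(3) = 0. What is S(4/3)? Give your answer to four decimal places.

Let M_i = S''(x_i). Step sizes h_i = 1, 1; slopes of the chords Δ_i = (y_(i+1) - y_i)/h_i = 4, -6.
  1·M_0 + 4·M_1 + 1·M_2 = 6(Δ_1 - Δ_0) = -60
Natural end conditions: M_0 = M_2 = 0.
Forward elimination and back-substitution give M_0 = 0, M_1 = -15, M_2 = 0.
On [1, 2], S(x) = 3 + 13/2·(x - 1) + 0·(x - 1)² - 5/2·(x - 1)³.
With (x - 1) = 1/3: S(4/3) = 137/27.

5.0741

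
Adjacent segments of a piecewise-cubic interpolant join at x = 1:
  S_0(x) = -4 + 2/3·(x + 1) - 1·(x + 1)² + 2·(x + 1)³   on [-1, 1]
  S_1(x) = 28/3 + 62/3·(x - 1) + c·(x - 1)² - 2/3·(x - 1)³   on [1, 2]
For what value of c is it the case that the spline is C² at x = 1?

S_0''(x) = -2 + 12·(x + 1), so S_0''(1) = 22. On the right, S_1''(1) = 2c, so c = 11.

11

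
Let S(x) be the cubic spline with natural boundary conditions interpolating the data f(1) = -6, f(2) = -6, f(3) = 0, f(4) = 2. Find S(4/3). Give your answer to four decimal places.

-6.5531

With M_i denoting the second derivative at x_i, h_i = 1, 1, 1, and Δ_i = (y_(i+1) − y_i)/h_i = 0, 6, 2:
  1·M_0 + 4·M_1 + 1·M_2 = 6(Δ_1 - Δ_0) = 36
  1·M_1 + 4·M_2 + 1·M_3 = 6(Δ_2 - Δ_1) = -24
Natural end conditions: M_0 = M_3 = 0.
Solving the tridiagonal system: M_0 = 0, M_1 = 56/5, M_2 = -44/5, M_3 = 0.
On [1, 2], S(x) = -6 - 28/15·(x - 1) + 0·(x - 1)² + 28/15·(x - 1)³.
With (x - 1) = 1/3: S(4/3) = -2654/405.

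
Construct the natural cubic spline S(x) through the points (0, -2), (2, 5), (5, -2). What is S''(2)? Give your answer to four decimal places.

-3.5000

Put M_i = S'' at the i-th knot. Here h = (2, 3) and Δ = (7/2, -7/3), so the interior equations h_(i-1)·M_(i-1) + 2(h_(i-1)+h_i)·M_i + h_i·M_(i+1) = 6(Δ_i − Δ_(i-1)) read
  2·M_0 + 10·M_1 + 3·M_2 = 6(Δ_1 - Δ_0) = -35
Natural end conditions: M_0 = M_2 = 0.
Hence M_0 = 0, M_1 = -7/2, M_2 = 0.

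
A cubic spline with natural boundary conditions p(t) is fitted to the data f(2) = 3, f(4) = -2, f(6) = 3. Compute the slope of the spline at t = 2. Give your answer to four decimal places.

-3.7500

With m_i denoting the second derivative at x_i, h_i = 2, 2, and Δ_i = (y_(i+1) − y_i)/h_i = -5/2, 5/2:
  2·m_0 + 8·m_1 + 2·m_2 = 6(Δ_1 - Δ_0) = 30
Natural end conditions: m_0 = m_2 = 0.
Hence m_0 = 0, m_1 = 15/4, m_2 = 0.
On [2, 4], p'(t) = b_0 + 2c_0·(t - 2) + 3d_0·(t - 2)² with b_0 = Δ_0 - h_0(2m_0 + m_1)/6 = -15/4, c_0 = m_0/2 = 0, d_0 = (m_1 - m_0)/(6h_0) = 5/16. So p'(2) = -15/4.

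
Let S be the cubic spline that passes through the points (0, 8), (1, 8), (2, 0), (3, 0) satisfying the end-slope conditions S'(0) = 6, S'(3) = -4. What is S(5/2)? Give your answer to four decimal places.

0.0833

With M_i denoting the second derivative at x_i, h_i = 1, 1, 1, and Δ_i = (y_(i+1) − y_i)/h_i = 0, -8, 0:
  1·M_0 + 4·M_1 + 1·M_2 = 6(Δ_1 - Δ_0) = -48
  1·M_1 + 4·M_2 + 1·M_3 = 6(Δ_2 - Δ_1) = 48
Clamped end conditions give two more equations: 2h_0·M_0 + h_0·M_1 = 6(Δ_0 - S'(0)) = -36 and h_2·M_2 + 2h_2·M_3 = 6(S'(3) - Δ_2) = -24.
Forward elimination and back-substitution give M_0 = -32/3, M_1 = -44/3, M_2 = 64/3, M_3 = -68/3.
On [2, 3], S(t) = 0 - 10/3·(t - 2) + 32/3·(t - 2)² - 22/3·(t - 2)³.
With (t - 2) = 1/2: S(5/2) = 1/12.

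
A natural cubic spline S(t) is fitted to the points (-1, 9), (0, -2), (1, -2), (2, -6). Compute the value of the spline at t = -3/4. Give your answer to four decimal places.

5.5000

With σ_i denoting the second derivative at x_i, h_i = 1, 1, 1, and Δ_i = (y_(i+1) − y_i)/h_i = -11, 0, -4:
  1·σ_0 + 4·σ_1 + 1·σ_2 = 6(Δ_1 - Δ_0) = 66
  1·σ_1 + 4·σ_2 + 1·σ_3 = 6(Δ_2 - Δ_1) = -24
Natural end conditions: σ_0 = σ_3 = 0.
Solving the tridiagonal system: σ_0 = 0, σ_1 = 96/5, σ_2 = -54/5, σ_3 = 0.
On [-1, 0], S(t) = 9 - 71/5·(t + 1) + 0·(t + 1)² + 16/5·(t + 1)³.
With (t + 1) = 1/4: S(-3/4) = 11/2.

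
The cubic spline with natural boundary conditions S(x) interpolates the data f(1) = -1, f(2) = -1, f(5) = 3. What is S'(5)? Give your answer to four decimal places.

1.8333

Write M_i for S''(x_i). With h_i = 1, 3 and divided differences Δ_i = 0, 4/3, the continuity of S' gives the tridiagonal system
  1·M_0 + 8·M_1 + 3·M_2 = 6(Δ_1 - Δ_0) = 8
Natural end conditions: M_0 = M_2 = 0.
Solving: M_0 = 0, M_1 = 1, M_2 = 0.
On [2, 5], S'(x) = b_1 + 2c_1·(x - 2) + 3d_1·(x - 2)² with b_1 = Δ_1 - h_1(2M_1 + M_2)/6 = 1/3, c_1 = M_1/2 = 1/2, d_1 = (M_2 - M_1)/(6h_1) = -1/18. So S'(5) = 11/6.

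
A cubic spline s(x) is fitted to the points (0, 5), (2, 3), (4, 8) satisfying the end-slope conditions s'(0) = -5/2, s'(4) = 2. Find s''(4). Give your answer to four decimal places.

-2.2500

With M_i denoting the second derivative at x_i, h_i = 2, 2, and Δ_i = (y_(i+1) − y_i)/h_i = -1, 5/2:
  2·M_0 + 8·M_1 + 2·M_2 = 6(Δ_1 - Δ_0) = 21
Clamped end conditions give two more equations: 2h_0·M_0 + h_0·M_1 = 6(Δ_0 - s'(0)) = 9 and h_1·M_1 + 2h_1·M_2 = 6(s'(4) - Δ_1) = -3.
Solving the tridiagonal system: M_0 = 3/4, M_1 = 3, M_2 = -9/4.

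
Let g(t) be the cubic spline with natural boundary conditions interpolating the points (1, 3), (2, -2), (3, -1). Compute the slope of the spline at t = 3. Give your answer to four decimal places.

2.5000

With m_i denoting the second derivative at x_i, h_i = 1, 1, and Δ_i = (y_(i+1) − y_i)/h_i = -5, 1:
  1·m_0 + 4·m_1 + 1·m_2 = 6(Δ_1 - Δ_0) = 36
Natural end conditions: m_0 = m_2 = 0.
Hence m_0 = 0, m_1 = 9, m_2 = 0.
On [2, 3], g'(t) = b_1 + 2c_1·(t - 2) + 3d_1·(t - 2)² with b_1 = Δ_1 - h_1(2m_1 + m_2)/6 = -2, c_1 = m_1/2 = 9/2, d_1 = (m_2 - m_1)/(6h_1) = -3/2. So g'(3) = 5/2.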